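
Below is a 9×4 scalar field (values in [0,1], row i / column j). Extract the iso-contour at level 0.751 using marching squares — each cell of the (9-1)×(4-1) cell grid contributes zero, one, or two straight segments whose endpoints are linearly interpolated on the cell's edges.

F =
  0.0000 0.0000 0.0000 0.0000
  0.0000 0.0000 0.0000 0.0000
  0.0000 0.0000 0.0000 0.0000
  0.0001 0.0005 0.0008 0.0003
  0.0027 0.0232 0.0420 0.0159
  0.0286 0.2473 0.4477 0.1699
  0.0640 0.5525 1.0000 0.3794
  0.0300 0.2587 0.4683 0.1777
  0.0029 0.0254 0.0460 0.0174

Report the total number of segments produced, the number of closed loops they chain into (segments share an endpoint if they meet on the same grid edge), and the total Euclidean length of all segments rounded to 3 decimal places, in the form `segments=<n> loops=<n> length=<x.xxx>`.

cell (5,1): code 0100 → (5.549,2.000)–(6.000,1.444)
cell (5,2): code 1000 → (6.000,2.401)–(5.549,2.000)
cell (6,1): code 0010 → (6.000,1.444)–(6.468,2.000)
cell (6,2): code 0001 → (6.468,2.000)–(6.000,2.401)
total: 4 segments, chained into 1 closed loop(s), length Σ = 2.663620

segments=4 loops=1 length=2.664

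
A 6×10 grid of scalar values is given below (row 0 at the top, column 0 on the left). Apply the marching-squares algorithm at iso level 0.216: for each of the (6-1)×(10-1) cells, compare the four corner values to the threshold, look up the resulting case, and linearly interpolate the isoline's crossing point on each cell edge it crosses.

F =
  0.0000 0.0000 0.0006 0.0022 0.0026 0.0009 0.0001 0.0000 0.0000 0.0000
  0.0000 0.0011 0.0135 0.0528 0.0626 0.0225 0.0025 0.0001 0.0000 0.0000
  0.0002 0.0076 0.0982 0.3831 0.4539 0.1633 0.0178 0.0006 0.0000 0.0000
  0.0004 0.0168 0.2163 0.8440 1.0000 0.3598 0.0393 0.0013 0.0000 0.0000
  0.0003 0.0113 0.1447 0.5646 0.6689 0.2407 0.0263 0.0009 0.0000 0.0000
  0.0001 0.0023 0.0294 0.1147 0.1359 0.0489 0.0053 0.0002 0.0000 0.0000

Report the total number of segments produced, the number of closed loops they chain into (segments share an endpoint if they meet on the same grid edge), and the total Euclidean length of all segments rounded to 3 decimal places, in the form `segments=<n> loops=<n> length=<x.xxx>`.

cell (1,2): code 0100 → (1.494,3.000)–(2.000,2.413)
cell (1,3): code 1100 → (1.392,4.000)–(1.494,3.000)
cell (1,4): code 1000 → (2.000,4.819)–(1.392,4.000)
cell (2,1): code 0100 → (2.997,2.000)–(3.000,1.998)
cell (2,2): code 1110 → (2.000,2.413)–(2.997,2.000)
cell (2,4): code 1101 → (2.268,5.000)–(2.000,4.819)
cell (2,5): code 1000 → (3.000,5.449)–(2.268,5.000)
cell (3,1): code 0010 → (3.000,1.998)–(3.004,2.000)
cell (3,2): code 0111 → (3.004,2.000)–(4.000,2.170)
cell (3,5): code 1001 → (4.000,5.115)–(3.000,5.449)
cell (4,2): code 0010 → (4.000,2.170)–(4.775,3.000)
cell (4,3): code 0011 → (4.775,3.000)–(4.850,4.000)
cell (4,4): code 0011 → (4.850,4.000)–(4.129,5.000)
cell (4,5): code 0001 → (4.129,5.000)–(4.000,5.115)
total: 14 segments, chained into 1 closed loop(s), length Σ = 10.677091

segments=14 loops=1 length=10.677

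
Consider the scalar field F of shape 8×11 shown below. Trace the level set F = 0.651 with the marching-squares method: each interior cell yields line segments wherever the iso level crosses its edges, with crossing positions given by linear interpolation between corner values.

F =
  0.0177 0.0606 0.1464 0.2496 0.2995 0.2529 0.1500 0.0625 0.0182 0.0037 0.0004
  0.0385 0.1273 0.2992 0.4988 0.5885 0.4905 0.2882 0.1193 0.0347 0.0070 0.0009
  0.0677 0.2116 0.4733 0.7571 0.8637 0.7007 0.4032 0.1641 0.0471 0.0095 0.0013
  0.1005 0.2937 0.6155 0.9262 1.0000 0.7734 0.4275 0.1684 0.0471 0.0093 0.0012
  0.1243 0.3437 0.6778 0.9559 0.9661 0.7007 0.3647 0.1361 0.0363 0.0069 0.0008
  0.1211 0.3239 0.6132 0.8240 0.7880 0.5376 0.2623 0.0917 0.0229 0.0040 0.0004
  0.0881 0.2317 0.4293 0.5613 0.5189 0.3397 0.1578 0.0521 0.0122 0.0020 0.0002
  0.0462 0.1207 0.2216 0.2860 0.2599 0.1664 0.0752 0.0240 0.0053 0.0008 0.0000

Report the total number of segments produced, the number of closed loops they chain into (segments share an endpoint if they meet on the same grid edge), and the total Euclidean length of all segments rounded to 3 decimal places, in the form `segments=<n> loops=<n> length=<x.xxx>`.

segments=16 loops=1 length=12.237

cell (1,2): code 0100 → (1.589,3.000)–(2.000,2.626)
cell (1,3): code 1100 → (1.227,4.000)–(1.589,3.000)
cell (1,4): code 1100 → (1.764,5.000)–(1.227,4.000)
cell (1,5): code 1000 → (2.000,5.167)–(1.764,5.000)
cell (2,2): code 0110 → (2.000,2.626)–(3.000,2.114)
cell (2,5): code 1001 → (3.000,5.354)–(2.000,5.167)
cell (3,1): code 0100 → (3.570,2.000)–(4.000,1.920)
cell (3,2): code 1110 → (3.000,2.114)–(3.570,2.000)
cell (3,5): code 1001 → (4.000,5.148)–(3.000,5.354)
cell (4,1): code 0010 → (4.000,1.920)–(4.415,2.000)
cell (4,2): code 0111 → (4.415,2.000)–(5.000,2.179)
cell (4,4): code 1011 → (5.000,4.547)–(4.305,5.000)
cell (4,5): code 0001 → (4.305,5.000)–(4.000,5.148)
cell (5,2): code 0010 → (5.000,2.179)–(5.659,3.000)
cell (5,3): code 0011 → (5.659,3.000)–(5.509,4.000)
cell (5,4): code 0001 → (5.509,4.000)–(5.000,4.547)
total: 16 segments, chained into 1 closed loop(s), length Σ = 12.237447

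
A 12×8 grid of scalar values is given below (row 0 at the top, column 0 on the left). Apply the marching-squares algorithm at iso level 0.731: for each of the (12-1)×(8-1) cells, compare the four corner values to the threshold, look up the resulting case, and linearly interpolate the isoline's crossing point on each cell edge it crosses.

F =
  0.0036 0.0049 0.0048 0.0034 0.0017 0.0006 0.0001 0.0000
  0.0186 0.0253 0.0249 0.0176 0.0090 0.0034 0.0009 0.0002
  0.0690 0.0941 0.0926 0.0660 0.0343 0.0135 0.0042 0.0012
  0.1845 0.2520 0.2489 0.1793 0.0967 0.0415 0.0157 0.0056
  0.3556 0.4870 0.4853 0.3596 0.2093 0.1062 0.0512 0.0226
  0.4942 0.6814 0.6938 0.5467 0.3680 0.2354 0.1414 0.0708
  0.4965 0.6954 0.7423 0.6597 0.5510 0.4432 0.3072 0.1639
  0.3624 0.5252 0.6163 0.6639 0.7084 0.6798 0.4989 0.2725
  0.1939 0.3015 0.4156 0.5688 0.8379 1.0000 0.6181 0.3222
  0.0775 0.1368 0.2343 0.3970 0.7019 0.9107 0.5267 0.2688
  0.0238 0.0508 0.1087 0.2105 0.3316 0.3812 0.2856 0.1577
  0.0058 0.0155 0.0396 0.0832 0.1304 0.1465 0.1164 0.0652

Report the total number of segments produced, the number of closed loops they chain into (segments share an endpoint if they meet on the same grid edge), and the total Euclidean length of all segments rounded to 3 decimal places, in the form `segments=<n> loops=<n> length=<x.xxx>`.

segments=12 loops=2 length=7.705

cell (5,1): code 0100 → (5.767,2.000)–(6.000,1.759)
cell (5,2): code 1000 → (6.000,2.137)–(5.767,2.000)
cell (6,1): code 0010 → (6.000,1.759)–(6.090,2.000)
cell (6,2): code 0001 → (6.090,2.000)–(6.000,2.137)
cell (7,3): code 0100 → (7.175,4.000)–(8.000,3.603)
cell (7,4): code 1100 → (7.160,5.000)–(7.175,4.000)
cell (7,5): code 1000 → (8.000,5.704)–(7.160,5.000)
cell (8,3): code 0010 → (8.000,3.603)–(8.786,4.000)
cell (8,4): code 0111 → (8.786,4.000)–(9.000,4.139)
cell (8,5): code 1001 → (9.000,5.468)–(8.000,5.704)
cell (9,4): code 0010 → (9.000,4.139)–(9.339,5.000)
cell (9,5): code 0001 → (9.339,5.000)–(9.000,5.468)
total: 12 segments, chained into 2 closed loop(s), length Σ = 7.705368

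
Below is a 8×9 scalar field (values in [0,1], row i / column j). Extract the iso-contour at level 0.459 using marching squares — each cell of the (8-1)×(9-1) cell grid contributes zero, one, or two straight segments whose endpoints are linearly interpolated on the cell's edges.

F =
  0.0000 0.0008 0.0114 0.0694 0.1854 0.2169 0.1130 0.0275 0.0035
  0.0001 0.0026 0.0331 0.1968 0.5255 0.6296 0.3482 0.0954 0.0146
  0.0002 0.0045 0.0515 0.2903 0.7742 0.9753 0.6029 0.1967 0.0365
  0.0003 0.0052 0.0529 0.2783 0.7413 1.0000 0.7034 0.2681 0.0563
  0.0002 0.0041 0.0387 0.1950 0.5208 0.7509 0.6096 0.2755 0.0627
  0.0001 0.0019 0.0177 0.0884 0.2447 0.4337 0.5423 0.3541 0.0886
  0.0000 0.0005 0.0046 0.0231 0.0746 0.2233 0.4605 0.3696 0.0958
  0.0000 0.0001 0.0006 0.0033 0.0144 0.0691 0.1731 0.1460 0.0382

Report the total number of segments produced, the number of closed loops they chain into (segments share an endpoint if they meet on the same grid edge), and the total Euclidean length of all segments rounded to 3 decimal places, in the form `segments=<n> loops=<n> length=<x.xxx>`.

cell (0,3): code 0100 → (0.804,4.000)–(1.000,3.798)
cell (0,4): code 1100 → (0.587,5.000)–(0.804,4.000)
cell (0,5): code 1000 → (1.000,5.606)–(0.587,5.000)
cell (1,3): code 0110 → (1.000,3.798)–(2.000,3.349)
cell (1,5): code 1101 → (1.435,6.000)–(1.000,5.606)
cell (1,6): code 1000 → (2.000,6.354)–(1.435,6.000)
cell (2,3): code 0110 → (2.000,3.349)–(3.000,3.390)
cell (2,6): code 1001 → (3.000,6.561)–(2.000,6.354)
cell (3,3): code 0110 → (3.000,3.390)–(4.000,3.810)
cell (3,6): code 1001 → (4.000,6.451)–(3.000,6.561)
cell (4,3): code 0010 → (4.000,3.810)–(4.224,4.000)
cell (4,4): code 0011 → (4.224,4.000)–(4.920,5.000)
cell (4,5): code 0111 → (4.920,5.000)–(5.000,5.233)
cell (4,6): code 1001 → (5.000,6.443)–(4.000,6.451)
cell (5,5): code 0110 → (5.000,5.233)–(6.000,5.994)
cell (5,6): code 1001 → (6.000,6.017)–(5.000,6.443)
cell (6,5): code 0010 → (6.000,5.994)–(6.005,6.000)
cell (6,6): code 0001 → (6.005,6.000)–(6.000,6.017)
total: 18 segments, chained into 1 closed loop(s), length Σ = 13.628477

segments=18 loops=1 length=13.628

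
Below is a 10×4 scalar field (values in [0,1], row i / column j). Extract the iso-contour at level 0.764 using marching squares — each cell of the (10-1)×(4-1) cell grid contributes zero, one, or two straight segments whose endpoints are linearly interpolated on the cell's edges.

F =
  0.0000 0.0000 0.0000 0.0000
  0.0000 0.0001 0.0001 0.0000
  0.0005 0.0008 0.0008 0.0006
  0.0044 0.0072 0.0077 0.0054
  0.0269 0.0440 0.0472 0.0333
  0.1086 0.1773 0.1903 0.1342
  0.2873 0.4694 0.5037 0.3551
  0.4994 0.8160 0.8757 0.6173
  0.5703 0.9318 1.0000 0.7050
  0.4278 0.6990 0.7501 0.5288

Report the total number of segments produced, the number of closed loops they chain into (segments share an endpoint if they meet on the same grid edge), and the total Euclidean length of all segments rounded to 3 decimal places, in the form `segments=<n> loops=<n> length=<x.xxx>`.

cell (6,0): code 0100 → (6.850,1.000)–(7.000,0.836)
cell (6,1): code 1100 → (6.700,2.000)–(6.850,1.000)
cell (6,2): code 1000 → (7.000,2.432)–(6.700,2.000)
cell (7,0): code 0110 → (7.000,0.836)–(8.000,0.536)
cell (7,2): code 1001 → (8.000,2.800)–(7.000,2.432)
cell (8,0): code 0010 → (8.000,0.536)–(8.721,1.000)
cell (8,1): code 0011 → (8.721,1.000)–(8.944,2.000)
cell (8,2): code 0001 → (8.944,2.000)–(8.000,2.800)
total: 8 segments, chained into 1 closed loop(s), length Σ = 6.989175

segments=8 loops=1 length=6.989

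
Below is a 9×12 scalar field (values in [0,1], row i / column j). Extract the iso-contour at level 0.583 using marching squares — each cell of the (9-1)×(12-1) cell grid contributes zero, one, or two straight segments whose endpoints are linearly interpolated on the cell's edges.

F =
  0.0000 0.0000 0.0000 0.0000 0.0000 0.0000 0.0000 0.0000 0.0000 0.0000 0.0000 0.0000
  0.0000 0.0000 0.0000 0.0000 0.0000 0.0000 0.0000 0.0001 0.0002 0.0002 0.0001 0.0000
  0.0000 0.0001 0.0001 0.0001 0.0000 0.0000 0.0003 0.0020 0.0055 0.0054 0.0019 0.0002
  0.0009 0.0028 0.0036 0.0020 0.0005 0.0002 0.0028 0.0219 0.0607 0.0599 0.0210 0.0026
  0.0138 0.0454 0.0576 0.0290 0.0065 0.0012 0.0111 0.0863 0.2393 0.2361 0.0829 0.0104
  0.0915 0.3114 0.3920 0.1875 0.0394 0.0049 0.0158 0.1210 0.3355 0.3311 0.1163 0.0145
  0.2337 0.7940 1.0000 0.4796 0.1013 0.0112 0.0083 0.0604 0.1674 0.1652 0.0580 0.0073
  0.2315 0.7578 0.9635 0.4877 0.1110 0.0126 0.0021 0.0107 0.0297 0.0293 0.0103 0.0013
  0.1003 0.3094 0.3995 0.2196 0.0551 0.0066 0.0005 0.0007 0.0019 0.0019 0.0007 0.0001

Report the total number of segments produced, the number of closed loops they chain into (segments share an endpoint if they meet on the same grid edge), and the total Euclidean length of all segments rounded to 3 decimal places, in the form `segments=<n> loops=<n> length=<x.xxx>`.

cell (5,0): code 0100 → (5.563,1.000)–(6.000,0.623)
cell (5,1): code 1100 → (5.314,2.000)–(5.563,1.000)
cell (5,2): code 1000 → (6.000,2.801)–(5.314,2.000)
cell (6,0): code 0110 → (6.000,0.623)–(7.000,0.668)
cell (6,2): code 1001 → (7.000,2.800)–(6.000,2.801)
cell (7,0): code 0010 → (7.000,0.668)–(7.390,1.000)
cell (7,1): code 0011 → (7.390,1.000)–(7.675,2.000)
cell (7,2): code 0001 → (7.675,2.000)–(7.000,2.800)
total: 8 segments, chained into 1 closed loop(s), length Σ = 7.261388

segments=8 loops=1 length=7.261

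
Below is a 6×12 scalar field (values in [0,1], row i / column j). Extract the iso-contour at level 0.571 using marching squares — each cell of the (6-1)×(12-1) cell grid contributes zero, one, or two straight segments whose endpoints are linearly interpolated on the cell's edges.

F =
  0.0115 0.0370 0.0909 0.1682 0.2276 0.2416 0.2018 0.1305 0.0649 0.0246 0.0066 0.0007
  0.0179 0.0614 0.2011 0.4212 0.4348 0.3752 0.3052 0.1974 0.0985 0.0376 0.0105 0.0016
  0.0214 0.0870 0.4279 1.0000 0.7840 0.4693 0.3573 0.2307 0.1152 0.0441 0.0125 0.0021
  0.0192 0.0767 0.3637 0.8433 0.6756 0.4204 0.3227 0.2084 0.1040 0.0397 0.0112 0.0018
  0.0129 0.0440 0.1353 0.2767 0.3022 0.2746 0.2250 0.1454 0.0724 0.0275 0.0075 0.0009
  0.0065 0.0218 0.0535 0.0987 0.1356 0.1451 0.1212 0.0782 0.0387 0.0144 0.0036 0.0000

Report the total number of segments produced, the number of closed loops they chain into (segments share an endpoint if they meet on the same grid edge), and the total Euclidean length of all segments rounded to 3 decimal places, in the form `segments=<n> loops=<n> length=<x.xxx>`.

segments=8 loops=1 length=7.286

cell (1,2): code 0100 → (1.259,3.000)–(2.000,2.250)
cell (1,3): code 1100 → (1.390,4.000)–(1.259,3.000)
cell (1,4): code 1000 → (2.000,4.677)–(1.390,4.000)
cell (2,2): code 0110 → (2.000,2.250)–(3.000,2.432)
cell (2,4): code 1001 → (3.000,4.410)–(2.000,4.677)
cell (3,2): code 0010 → (3.000,2.432)–(3.481,3.000)
cell (3,3): code 0011 → (3.481,3.000)–(3.280,4.000)
cell (3,4): code 0001 → (3.280,4.000)–(3.000,4.410)
total: 8 segments, chained into 1 closed loop(s), length Σ = 7.285732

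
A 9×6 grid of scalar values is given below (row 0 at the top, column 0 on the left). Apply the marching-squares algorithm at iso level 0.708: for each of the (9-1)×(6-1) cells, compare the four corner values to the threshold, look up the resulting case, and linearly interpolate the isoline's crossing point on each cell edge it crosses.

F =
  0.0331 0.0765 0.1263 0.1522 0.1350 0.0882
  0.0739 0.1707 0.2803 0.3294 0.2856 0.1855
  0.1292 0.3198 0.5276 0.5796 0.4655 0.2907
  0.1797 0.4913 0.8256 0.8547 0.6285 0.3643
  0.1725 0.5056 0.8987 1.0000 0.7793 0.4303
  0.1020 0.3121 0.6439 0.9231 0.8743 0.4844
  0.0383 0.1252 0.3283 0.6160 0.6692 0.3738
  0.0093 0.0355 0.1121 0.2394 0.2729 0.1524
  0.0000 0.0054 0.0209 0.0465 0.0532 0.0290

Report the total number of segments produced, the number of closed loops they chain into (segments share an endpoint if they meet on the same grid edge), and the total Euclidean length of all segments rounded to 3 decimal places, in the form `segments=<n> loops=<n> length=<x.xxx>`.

segments=12 loops=1 length=9.756

cell (2,1): code 0100 → (2.605,2.000)–(3.000,1.648)
cell (2,2): code 1100 → (2.467,3.000)–(2.605,2.000)
cell (2,3): code 1000 → (3.000,3.649)–(2.467,3.000)
cell (3,1): code 0110 → (3.000,1.648)–(4.000,1.515)
cell (3,3): code 1101 → (3.527,4.000)–(3.000,3.649)
cell (3,4): code 1000 → (4.000,4.204)–(3.527,4.000)
cell (4,1): code 0010 → (4.000,1.515)–(4.748,2.000)
cell (4,2): code 0111 → (4.748,2.000)–(5.000,2.230)
cell (4,4): code 1001 → (5.000,4.427)–(4.000,4.204)
cell (5,2): code 0010 → (5.000,2.230)–(5.700,3.000)
cell (5,3): code 0011 → (5.700,3.000)–(5.811,4.000)
cell (5,4): code 0001 → (5.811,4.000)–(5.000,4.427)
total: 12 segments, chained into 1 closed loop(s), length Σ = 9.755697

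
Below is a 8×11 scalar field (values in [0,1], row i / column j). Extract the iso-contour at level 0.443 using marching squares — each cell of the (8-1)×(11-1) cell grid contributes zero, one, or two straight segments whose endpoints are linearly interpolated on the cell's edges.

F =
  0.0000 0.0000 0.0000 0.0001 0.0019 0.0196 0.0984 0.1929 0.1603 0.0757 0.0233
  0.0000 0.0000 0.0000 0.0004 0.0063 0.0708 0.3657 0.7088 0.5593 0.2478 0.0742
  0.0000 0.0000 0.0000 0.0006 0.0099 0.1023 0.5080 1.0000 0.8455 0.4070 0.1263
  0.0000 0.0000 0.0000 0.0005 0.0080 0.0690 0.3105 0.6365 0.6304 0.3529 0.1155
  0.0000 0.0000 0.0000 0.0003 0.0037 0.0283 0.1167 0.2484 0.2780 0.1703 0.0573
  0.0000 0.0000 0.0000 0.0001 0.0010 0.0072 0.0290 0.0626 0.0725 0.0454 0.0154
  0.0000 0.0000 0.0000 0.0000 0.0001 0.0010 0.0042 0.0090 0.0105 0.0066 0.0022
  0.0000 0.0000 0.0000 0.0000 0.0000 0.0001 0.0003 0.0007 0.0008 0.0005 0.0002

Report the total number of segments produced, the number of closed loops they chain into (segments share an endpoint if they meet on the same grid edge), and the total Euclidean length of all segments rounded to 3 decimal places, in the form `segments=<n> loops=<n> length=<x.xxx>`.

cell (0,6): code 0100 → (0.485,7.000)–(1.000,6.225)
cell (0,7): code 1100 → (0.709,8.000)–(0.485,7.000)
cell (0,8): code 1000 → (1.000,8.373)–(0.709,8.000)
cell (1,5): code 0100 → (1.543,6.000)–(2.000,5.840)
cell (1,6): code 1110 → (1.000,6.225)–(1.543,6.000)
cell (1,8): code 1001 → (2.000,8.918)–(1.000,8.373)
cell (2,5): code 0010 → (2.000,5.840)–(2.329,6.000)
cell (2,6): code 0111 → (2.329,6.000)–(3.000,6.406)
cell (2,8): code 1001 → (3.000,8.675)–(2.000,8.918)
cell (3,6): code 0010 → (3.000,6.406)–(3.499,7.000)
cell (3,7): code 0011 → (3.499,7.000)–(3.532,8.000)
cell (3,8): code 0001 → (3.532,8.000)–(3.000,8.675)
total: 12 segments, chained into 1 closed loop(s), length Σ = 9.454299

segments=12 loops=1 length=9.454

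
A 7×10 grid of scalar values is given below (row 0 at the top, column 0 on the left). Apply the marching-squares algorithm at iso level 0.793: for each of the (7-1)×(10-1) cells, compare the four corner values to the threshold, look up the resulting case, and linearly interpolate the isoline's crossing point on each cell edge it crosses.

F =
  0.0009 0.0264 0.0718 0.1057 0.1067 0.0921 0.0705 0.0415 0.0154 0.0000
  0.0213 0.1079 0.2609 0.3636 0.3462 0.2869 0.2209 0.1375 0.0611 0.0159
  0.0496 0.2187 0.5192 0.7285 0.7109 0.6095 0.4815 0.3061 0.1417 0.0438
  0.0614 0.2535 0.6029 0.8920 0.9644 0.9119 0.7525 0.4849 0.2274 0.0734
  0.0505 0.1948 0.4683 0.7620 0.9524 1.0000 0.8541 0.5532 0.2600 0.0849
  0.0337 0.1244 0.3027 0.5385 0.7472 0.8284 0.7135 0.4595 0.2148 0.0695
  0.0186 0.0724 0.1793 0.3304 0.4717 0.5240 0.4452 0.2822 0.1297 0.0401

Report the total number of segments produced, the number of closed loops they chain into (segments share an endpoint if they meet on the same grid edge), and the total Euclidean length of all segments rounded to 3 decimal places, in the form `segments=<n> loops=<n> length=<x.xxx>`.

segments=14 loops=1 length=9.714

cell (2,2): code 0100 → (2.394,3.000)–(3.000,2.658)
cell (2,3): code 1100 → (2.324,4.000)–(2.394,3.000)
cell (2,4): code 1100 → (2.607,5.000)–(2.324,4.000)
cell (2,5): code 1000 → (3.000,5.746)–(2.607,5.000)
cell (3,2): code 0010 → (3.000,2.658)–(3.762,3.000)
cell (3,3): code 0111 → (3.762,3.000)–(4.000,3.163)
cell (3,5): code 1101 → (3.399,6.000)–(3.000,5.746)
cell (3,6): code 1000 → (4.000,6.203)–(3.399,6.000)
cell (4,3): code 0010 → (4.000,3.163)–(4.777,4.000)
cell (4,4): code 0111 → (4.777,4.000)–(5.000,4.564)
cell (4,5): code 1011 → (5.000,5.308)–(4.435,6.000)
cell (4,6): code 0001 → (4.435,6.000)–(4.000,6.203)
cell (5,4): code 0010 → (5.000,4.564)–(5.116,5.000)
cell (5,5): code 0001 → (5.116,5.000)–(5.000,5.308)
total: 14 segments, chained into 1 closed loop(s), length Σ = 9.714163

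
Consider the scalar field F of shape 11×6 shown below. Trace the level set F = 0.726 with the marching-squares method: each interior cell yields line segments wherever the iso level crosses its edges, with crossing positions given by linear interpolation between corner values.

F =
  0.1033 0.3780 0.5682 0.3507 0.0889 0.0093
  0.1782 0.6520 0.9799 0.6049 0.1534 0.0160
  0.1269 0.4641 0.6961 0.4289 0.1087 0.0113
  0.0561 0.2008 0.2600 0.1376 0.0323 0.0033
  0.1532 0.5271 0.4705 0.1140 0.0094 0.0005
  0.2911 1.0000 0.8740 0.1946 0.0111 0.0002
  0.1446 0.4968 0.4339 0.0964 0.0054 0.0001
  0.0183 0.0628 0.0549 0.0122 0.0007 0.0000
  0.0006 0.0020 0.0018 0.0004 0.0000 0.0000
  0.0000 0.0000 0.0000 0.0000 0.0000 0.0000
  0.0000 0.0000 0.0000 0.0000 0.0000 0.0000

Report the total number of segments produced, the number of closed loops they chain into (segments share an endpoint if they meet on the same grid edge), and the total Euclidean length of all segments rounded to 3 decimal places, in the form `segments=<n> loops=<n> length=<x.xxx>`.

cell (0,1): code 0100 → (0.383,2.000)–(1.000,1.226)
cell (0,2): code 1000 → (1.000,2.677)–(0.383,2.000)
cell (1,1): code 0010 → (1.000,1.226)–(1.895,2.000)
cell (1,2): code 0001 → (1.895,2.000)–(1.000,2.677)
cell (4,0): code 0100 → (4.421,1.000)–(5.000,0.613)
cell (4,1): code 1100 → (4.633,2.000)–(4.421,1.000)
cell (4,2): code 1000 → (5.000,2.218)–(4.633,2.000)
cell (5,0): code 0010 → (5.000,0.613)–(5.545,1.000)
cell (5,1): code 0011 → (5.545,1.000)–(5.336,2.000)
cell (5,2): code 0001 → (5.336,2.000)–(5.000,2.218)
total: 10 segments, chained into 2 closed loop(s), length Σ = 8.446226

segments=10 loops=2 length=8.446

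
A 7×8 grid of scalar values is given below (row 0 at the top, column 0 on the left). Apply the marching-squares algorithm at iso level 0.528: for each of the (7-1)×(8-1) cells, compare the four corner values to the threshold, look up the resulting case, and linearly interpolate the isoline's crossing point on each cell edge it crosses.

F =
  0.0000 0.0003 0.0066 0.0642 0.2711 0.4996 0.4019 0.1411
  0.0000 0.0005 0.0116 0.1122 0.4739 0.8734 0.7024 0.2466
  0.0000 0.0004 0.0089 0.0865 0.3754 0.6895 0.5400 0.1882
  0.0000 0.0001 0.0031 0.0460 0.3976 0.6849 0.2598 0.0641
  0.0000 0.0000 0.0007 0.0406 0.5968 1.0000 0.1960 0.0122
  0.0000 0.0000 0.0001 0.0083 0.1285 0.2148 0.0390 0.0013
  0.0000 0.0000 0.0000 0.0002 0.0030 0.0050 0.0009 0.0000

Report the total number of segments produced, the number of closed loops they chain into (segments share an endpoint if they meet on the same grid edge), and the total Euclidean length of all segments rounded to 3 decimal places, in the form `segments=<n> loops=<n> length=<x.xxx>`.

segments=14 loops=1 length=11.656

cell (0,4): code 0100 → (0.076,5.000)–(1.000,4.135)
cell (0,5): code 1100 → (0.420,6.000)–(0.076,5.000)
cell (0,6): code 1000 → (1.000,6.383)–(0.420,6.000)
cell (1,4): code 0110 → (1.000,4.135)–(2.000,4.486)
cell (1,6): code 1001 → (2.000,6.034)–(1.000,6.383)
cell (2,4): code 0110 → (2.000,4.486)–(3.000,4.454)
cell (2,5): code 1011 → (3.000,5.369)–(2.043,6.000)
cell (2,6): code 0001 → (2.043,6.000)–(2.000,6.034)
cell (3,3): code 0100 → (3.655,4.000)–(4.000,3.876)
cell (3,4): code 1110 → (3.000,4.454)–(3.655,4.000)
cell (3,5): code 1001 → (4.000,5.587)–(3.000,5.369)
cell (4,3): code 0010 → (4.000,3.876)–(4.147,4.000)
cell (4,4): code 0011 → (4.147,4.000)–(4.601,5.000)
cell (4,5): code 0001 → (4.601,5.000)–(4.000,5.587)
total: 14 segments, chained into 1 closed loop(s), length Σ = 11.655773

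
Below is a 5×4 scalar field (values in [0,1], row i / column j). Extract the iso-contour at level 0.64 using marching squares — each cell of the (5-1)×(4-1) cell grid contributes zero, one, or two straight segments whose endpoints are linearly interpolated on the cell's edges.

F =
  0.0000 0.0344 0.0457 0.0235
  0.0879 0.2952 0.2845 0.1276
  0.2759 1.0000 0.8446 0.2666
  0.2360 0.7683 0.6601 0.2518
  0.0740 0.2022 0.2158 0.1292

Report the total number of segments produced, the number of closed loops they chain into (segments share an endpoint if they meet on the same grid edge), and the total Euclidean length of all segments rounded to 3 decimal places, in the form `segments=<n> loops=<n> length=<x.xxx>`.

cell (1,0): code 0100 → (1.489,1.000)–(2.000,0.503)
cell (1,1): code 1100 → (1.635,2.000)–(1.489,1.000)
cell (1,2): code 1000 → (2.000,2.354)–(1.635,2.000)
cell (2,0): code 0110 → (2.000,0.503)–(3.000,0.759)
cell (2,2): code 1001 → (3.000,2.049)–(2.000,2.354)
cell (3,0): code 0010 → (3.000,0.759)–(3.227,1.000)
cell (3,1): code 0011 → (3.227,1.000)–(3.045,2.000)
cell (3,2): code 0001 → (3.045,2.000)–(3.000,2.049)
total: 8 segments, chained into 1 closed loop(s), length Σ = 5.723702

segments=8 loops=1 length=5.724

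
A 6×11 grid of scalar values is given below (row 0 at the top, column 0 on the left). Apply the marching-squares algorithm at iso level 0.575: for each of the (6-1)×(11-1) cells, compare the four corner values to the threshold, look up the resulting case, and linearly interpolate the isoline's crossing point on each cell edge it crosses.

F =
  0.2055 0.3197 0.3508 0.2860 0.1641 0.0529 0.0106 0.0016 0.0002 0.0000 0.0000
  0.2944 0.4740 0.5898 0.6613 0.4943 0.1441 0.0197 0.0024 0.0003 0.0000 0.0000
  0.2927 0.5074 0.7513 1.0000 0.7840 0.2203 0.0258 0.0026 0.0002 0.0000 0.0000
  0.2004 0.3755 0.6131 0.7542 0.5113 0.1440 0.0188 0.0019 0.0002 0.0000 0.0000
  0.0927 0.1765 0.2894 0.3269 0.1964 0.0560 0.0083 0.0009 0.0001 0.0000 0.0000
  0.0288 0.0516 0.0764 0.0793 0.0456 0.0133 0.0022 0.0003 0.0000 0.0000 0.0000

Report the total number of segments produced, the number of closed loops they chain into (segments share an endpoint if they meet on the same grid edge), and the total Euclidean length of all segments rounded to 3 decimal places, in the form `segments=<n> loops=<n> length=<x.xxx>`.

cell (0,1): code 0100 → (0.938,2.000)–(1.000,1.872)
cell (0,2): code 1100 → (0.770,3.000)–(0.938,2.000)
cell (0,3): code 1000 → (1.000,3.517)–(0.770,3.000)
cell (1,1): code 0110 → (1.000,1.872)–(2.000,1.277)
cell (1,3): code 1101 → (1.279,4.000)–(1.000,3.517)
cell (1,4): code 1000 → (2.000,4.371)–(1.279,4.000)
cell (2,1): code 0110 → (2.000,1.277)–(3.000,1.840)
cell (2,3): code 1011 → (3.000,3.738)–(2.766,4.000)
cell (2,4): code 0001 → (2.766,4.000)–(2.000,4.371)
cell (3,1): code 0010 → (3.000,1.840)–(3.118,2.000)
cell (3,2): code 0011 → (3.118,2.000)–(3.419,3.000)
cell (3,3): code 0001 → (3.419,3.000)–(3.000,3.738)
total: 12 segments, chained into 1 closed loop(s), length Σ = 8.696168

segments=12 loops=1 length=8.696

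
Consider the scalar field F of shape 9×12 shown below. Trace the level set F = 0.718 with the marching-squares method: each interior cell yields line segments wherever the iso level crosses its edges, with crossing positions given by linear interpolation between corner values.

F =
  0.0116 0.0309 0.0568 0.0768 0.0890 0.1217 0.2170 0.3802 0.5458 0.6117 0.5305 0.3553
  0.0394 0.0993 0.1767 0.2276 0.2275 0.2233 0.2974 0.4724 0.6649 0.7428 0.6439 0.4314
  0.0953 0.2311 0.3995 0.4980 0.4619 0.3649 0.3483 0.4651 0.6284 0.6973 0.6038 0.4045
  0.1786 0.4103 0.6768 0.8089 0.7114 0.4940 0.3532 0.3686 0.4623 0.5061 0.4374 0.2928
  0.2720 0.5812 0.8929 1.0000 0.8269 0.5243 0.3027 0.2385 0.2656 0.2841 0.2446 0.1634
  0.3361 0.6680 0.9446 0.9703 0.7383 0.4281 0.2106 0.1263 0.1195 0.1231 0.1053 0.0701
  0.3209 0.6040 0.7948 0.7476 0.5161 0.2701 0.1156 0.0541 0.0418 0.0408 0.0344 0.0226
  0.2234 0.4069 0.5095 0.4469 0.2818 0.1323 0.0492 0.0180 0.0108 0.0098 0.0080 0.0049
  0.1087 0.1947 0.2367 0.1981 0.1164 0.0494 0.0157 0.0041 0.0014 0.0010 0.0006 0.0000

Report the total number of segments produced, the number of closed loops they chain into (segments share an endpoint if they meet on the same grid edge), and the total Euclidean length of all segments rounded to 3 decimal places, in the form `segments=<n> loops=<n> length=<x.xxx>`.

cell (0,8): code 0100 → (0.811,9.000)–(1.000,8.682)
cell (0,9): code 1000 → (1.000,9.251)–(0.811,9.000)
cell (1,8): code 0010 → (1.000,8.682)–(1.545,9.000)
cell (1,9): code 0001 → (1.545,9.000)–(1.000,9.251)
cell (2,2): code 0100 → (2.708,3.000)–(3.000,2.312)
cell (2,3): code 1000 → (3.000,3.932)–(2.708,3.000)
cell (3,1): code 0100 → (3.191,2.000)–(4.000,1.439)
cell (3,2): code 1110 → (3.000,2.312)–(3.191,2.000)
cell (3,3): code 1101 → (3.057,4.000)–(3.000,3.932)
cell (3,4): code 1000 → (4.000,4.360)–(3.057,4.000)
cell (4,1): code 0110 → (4.000,1.439)–(5.000,1.181)
cell (4,4): code 1001 → (5.000,4.065)–(4.000,4.360)
cell (5,1): code 0110 → (5.000,1.181)–(6.000,1.597)
cell (5,3): code 1011 → (6.000,3.128)–(5.091,4.000)
cell (5,4): code 0001 → (5.091,4.000)–(5.000,4.065)
cell (6,1): code 0010 → (6.000,1.597)–(6.269,2.000)
cell (6,2): code 0011 → (6.269,2.000)–(6.098,3.000)
cell (6,3): code 0001 → (6.098,3.000)–(6.000,3.128)
total: 18 segments, chained into 2 closed loop(s), length Σ = 12.279004

segments=18 loops=2 length=12.279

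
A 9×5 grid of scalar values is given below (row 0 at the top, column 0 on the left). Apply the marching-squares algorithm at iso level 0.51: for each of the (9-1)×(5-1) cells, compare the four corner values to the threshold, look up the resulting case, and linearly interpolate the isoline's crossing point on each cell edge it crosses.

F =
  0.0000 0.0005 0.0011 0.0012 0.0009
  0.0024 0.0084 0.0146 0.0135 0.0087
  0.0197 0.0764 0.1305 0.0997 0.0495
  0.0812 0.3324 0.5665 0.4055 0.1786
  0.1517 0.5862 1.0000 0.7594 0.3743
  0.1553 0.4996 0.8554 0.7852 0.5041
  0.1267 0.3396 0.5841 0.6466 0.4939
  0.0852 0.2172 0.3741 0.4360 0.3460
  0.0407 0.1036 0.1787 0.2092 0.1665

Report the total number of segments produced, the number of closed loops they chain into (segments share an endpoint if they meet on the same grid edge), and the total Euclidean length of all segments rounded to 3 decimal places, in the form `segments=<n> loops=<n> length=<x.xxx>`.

cell (2,1): code 0100 → (2.870,2.000)–(3.000,1.759)
cell (2,2): code 1000 → (3.000,2.351)–(2.870,2.000)
cell (3,0): code 0100 → (3.700,1.000)–(4.000,0.825)
cell (3,1): code 1110 → (3.000,1.759)–(3.700,1.000)
cell (3,2): code 1101 → (3.295,3.000)–(3.000,2.351)
cell (3,3): code 1000 → (4.000,3.648)–(3.295,3.000)
cell (4,0): code 0010 → (4.000,0.825)–(4.880,1.000)
cell (4,1): code 0111 → (4.880,1.000)–(5.000,1.029)
cell (4,3): code 1001 → (5.000,3.979)–(4.000,3.648)
cell (5,1): code 0110 → (5.000,1.029)–(6.000,1.697)
cell (5,3): code 1001 → (6.000,3.895)–(5.000,3.979)
cell (6,1): code 0010 → (6.000,1.697)–(6.353,2.000)
cell (6,2): code 0011 → (6.353,2.000)–(6.649,3.000)
cell (6,3): code 0001 → (6.649,3.000)–(6.000,3.895)
total: 14 segments, chained into 1 closed loop(s), length Σ = 10.591222

segments=14 loops=1 length=10.591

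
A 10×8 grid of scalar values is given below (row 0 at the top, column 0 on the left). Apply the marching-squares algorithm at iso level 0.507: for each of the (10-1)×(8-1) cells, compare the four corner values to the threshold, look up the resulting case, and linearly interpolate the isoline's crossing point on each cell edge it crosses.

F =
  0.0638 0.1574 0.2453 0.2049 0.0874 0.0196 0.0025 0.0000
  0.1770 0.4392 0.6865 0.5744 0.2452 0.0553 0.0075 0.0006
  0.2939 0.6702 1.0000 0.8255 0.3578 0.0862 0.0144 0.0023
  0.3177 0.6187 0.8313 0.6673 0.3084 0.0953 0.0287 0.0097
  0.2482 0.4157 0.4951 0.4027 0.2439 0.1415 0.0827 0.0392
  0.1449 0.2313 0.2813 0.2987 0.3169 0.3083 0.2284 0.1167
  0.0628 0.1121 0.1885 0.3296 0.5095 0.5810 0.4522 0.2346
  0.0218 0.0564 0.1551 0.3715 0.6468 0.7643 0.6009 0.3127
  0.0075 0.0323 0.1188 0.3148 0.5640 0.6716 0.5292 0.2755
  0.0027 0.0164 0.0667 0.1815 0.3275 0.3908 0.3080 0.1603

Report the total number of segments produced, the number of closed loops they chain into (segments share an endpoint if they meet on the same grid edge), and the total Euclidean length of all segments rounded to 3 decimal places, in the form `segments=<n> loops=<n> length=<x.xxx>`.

segments=24 loops=2 length=18.837

cell (0,1): code 0100 → (0.593,2.000)–(1.000,1.274)
cell (0,2): code 1100 → (0.818,3.000)–(0.593,2.000)
cell (0,3): code 1000 → (1.000,3.205)–(0.818,3.000)
cell (1,0): code 0100 → (1.294,1.000)–(2.000,0.566)
cell (1,1): code 1110 → (1.000,1.274)–(1.294,1.000)
cell (1,3): code 1001 → (2.000,3.681)–(1.000,3.205)
cell (2,0): code 0110 → (2.000,0.566)–(3.000,0.629)
cell (2,3): code 1001 → (3.000,3.447)–(2.000,3.681)
cell (3,0): code 0010 → (3.000,0.629)–(3.550,1.000)
cell (3,1): code 0011 → (3.550,1.000)–(3.965,2.000)
cell (3,2): code 0011 → (3.965,2.000)–(3.606,3.000)
cell (3,3): code 0001 → (3.606,3.000)–(3.000,3.447)
cell (5,3): code 0100 → (5.987,4.000)–(6.000,3.986)
cell (5,4): code 1100 → (5.729,5.000)–(5.987,4.000)
cell (5,5): code 1000 → (6.000,5.575)–(5.729,5.000)
cell (6,3): code 0110 → (6.000,3.986)–(7.000,3.492)
cell (6,5): code 1101 → (6.369,6.000)–(6.000,5.575)
cell (6,6): code 1000 → (7.000,6.326)–(6.369,6.000)
cell (7,3): code 0110 → (7.000,3.492)–(8.000,3.771)
cell (7,6): code 1001 → (8.000,6.088)–(7.000,6.326)
cell (8,3): code 0010 → (8.000,3.771)–(8.241,4.000)
cell (8,4): code 0011 → (8.241,4.000)–(8.586,5.000)
cell (8,5): code 0011 → (8.586,5.000)–(8.100,6.000)
cell (8,6): code 0001 → (8.100,6.000)–(8.000,6.088)
total: 24 segments, chained into 2 closed loop(s), length Σ = 18.837014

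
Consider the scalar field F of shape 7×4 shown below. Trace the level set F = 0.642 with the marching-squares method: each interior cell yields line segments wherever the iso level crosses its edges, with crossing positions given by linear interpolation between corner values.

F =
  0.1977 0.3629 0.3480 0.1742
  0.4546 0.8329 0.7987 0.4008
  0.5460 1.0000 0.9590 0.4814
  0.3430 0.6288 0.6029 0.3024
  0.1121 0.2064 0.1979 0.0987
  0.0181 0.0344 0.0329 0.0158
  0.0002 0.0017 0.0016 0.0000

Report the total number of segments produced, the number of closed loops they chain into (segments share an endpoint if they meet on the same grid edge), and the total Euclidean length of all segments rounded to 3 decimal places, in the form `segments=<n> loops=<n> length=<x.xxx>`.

cell (0,0): code 0100 → (0.594,1.000)–(1.000,0.495)
cell (0,1): code 1100 → (0.652,2.000)–(0.594,1.000)
cell (0,2): code 1000 → (1.000,2.394)–(0.652,2.000)
cell (1,0): code 0110 → (1.000,0.495)–(2.000,0.211)
cell (1,2): code 1001 → (2.000,2.664)–(1.000,2.394)
cell (2,0): code 0010 → (2.000,0.211)–(2.964,1.000)
cell (2,1): code 0011 → (2.964,1.000)–(2.890,2.000)
cell (2,2): code 0001 → (2.890,2.000)–(2.000,2.664)
total: 8 segments, chained into 1 closed loop(s), length Σ = 7.609065

segments=8 loops=1 length=7.609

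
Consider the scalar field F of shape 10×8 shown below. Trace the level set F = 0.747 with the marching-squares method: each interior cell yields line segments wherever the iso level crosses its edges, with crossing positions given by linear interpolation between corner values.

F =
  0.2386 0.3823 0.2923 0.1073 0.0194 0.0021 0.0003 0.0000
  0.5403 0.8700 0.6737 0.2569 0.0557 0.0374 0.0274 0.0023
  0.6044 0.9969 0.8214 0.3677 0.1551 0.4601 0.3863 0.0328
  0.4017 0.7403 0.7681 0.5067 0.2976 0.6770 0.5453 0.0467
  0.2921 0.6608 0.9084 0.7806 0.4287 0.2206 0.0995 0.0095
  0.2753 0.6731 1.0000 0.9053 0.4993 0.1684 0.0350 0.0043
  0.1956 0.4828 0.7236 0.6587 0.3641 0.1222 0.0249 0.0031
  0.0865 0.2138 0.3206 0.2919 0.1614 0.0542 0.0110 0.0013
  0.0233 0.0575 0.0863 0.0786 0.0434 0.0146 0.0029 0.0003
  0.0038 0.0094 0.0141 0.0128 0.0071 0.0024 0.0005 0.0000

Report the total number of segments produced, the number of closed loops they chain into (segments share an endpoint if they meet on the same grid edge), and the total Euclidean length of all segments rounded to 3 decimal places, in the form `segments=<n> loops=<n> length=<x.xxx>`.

cell (0,0): code 0100 → (0.748,1.000)–(1.000,0.627)
cell (0,1): code 1000 → (1.000,1.627)–(0.748,1.000)
cell (1,0): code 0110 → (1.000,0.627)–(2.000,0.363)
cell (1,1): code 1101 → (1.496,2.000)–(1.000,1.627)
cell (1,2): code 1000 → (2.000,2.164)–(1.496,2.000)
cell (2,0): code 0010 → (2.000,0.363)–(2.974,1.000)
cell (2,1): code 0111 → (2.974,1.000)–(3.000,1.241)
cell (2,2): code 1001 → (3.000,2.081)–(2.000,2.164)
cell (3,1): code 0110 → (3.000,1.241)–(4.000,1.348)
cell (3,2): code 1101 → (3.877,3.000)–(3.000,2.081)
cell (3,3): code 1000 → (4.000,3.095)–(3.877,3.000)
cell (4,1): code 0110 → (4.000,1.348)–(5.000,1.226)
cell (4,3): code 1001 → (5.000,3.390)–(4.000,3.095)
cell (5,1): code 0010 → (5.000,1.226)–(5.915,2.000)
cell (5,2): code 0011 → (5.915,2.000)–(5.642,3.000)
cell (5,3): code 0001 → (5.642,3.000)–(5.000,3.390)
total: 16 segments, chained into 1 closed loop(s), length Σ = 13.188381

segments=16 loops=1 length=13.188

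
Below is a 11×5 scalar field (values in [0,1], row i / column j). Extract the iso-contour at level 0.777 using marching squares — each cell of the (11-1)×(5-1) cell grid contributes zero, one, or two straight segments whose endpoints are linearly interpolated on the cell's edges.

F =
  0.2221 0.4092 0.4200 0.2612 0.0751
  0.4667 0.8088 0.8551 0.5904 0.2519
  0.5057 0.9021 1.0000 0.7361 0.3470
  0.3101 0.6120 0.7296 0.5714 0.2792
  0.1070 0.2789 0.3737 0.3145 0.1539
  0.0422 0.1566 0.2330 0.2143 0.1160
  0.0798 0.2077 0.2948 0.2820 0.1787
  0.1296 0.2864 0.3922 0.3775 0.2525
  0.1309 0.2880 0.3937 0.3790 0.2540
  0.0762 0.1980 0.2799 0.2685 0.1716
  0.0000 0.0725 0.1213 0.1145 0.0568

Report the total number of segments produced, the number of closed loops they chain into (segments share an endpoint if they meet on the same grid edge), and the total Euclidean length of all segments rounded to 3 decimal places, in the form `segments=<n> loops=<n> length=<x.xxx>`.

segments=8 loops=1 length=6.428

cell (0,0): code 0100 → (0.920,1.000)–(1.000,0.907)
cell (0,1): code 1100 → (0.821,2.000)–(0.920,1.000)
cell (0,2): code 1000 → (1.000,2.295)–(0.821,2.000)
cell (1,0): code 0110 → (1.000,0.907)–(2.000,0.684)
cell (1,2): code 1001 → (2.000,2.845)–(1.000,2.295)
cell (2,0): code 0010 → (2.000,0.684)–(2.431,1.000)
cell (2,1): code 0011 → (2.431,1.000)–(2.825,2.000)
cell (2,2): code 0001 → (2.825,2.000)–(2.000,2.845)
total: 8 segments, chained into 1 closed loop(s), length Σ = 6.428207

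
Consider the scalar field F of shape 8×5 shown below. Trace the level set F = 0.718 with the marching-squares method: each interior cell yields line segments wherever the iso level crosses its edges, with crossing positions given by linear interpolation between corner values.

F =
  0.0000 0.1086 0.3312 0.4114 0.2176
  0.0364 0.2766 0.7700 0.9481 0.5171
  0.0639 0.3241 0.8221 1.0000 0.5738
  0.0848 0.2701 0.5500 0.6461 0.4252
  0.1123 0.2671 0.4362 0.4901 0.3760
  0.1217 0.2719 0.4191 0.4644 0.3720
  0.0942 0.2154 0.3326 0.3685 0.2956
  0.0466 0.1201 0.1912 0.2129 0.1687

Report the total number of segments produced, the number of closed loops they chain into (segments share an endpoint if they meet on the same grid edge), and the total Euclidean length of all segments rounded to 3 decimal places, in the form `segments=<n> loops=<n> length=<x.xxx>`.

segments=8 loops=1 length=6.458

cell (0,1): code 0100 → (0.881,2.000)–(1.000,1.895)
cell (0,2): code 1100 → (0.571,3.000)–(0.881,2.000)
cell (0,3): code 1000 → (1.000,3.534)–(0.571,3.000)
cell (1,1): code 0110 → (1.000,1.895)–(2.000,1.791)
cell (1,3): code 1001 → (2.000,3.662)–(1.000,3.534)
cell (2,1): code 0010 → (2.000,1.791)–(2.383,2.000)
cell (2,2): code 0011 → (2.383,2.000)–(2.797,3.000)
cell (2,3): code 0001 → (2.797,3.000)–(2.000,3.662)
total: 8 segments, chained into 1 closed loop(s), length Σ = 6.457910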